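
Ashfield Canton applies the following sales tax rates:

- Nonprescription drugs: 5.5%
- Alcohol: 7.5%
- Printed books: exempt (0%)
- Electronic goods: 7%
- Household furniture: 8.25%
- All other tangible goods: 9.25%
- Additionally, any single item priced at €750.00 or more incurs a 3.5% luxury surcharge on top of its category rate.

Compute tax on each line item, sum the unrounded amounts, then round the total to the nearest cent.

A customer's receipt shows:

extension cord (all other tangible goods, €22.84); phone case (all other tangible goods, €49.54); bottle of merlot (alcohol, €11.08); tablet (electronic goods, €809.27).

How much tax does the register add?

Extension cord €22.84: all other tangible goods → 9.25% → €2.1127
Phone case €49.54: all other tangible goods → 9.25% → €4.58245
Bottle of merlot €11.08: alcohol → 7.5% → €0.831
Tablet €809.27: electronic goods → 7% + 3.5% surcharge = 10.5% → €84.97335
Unrounded tax sum = €92.4995 → €92.50

€92.50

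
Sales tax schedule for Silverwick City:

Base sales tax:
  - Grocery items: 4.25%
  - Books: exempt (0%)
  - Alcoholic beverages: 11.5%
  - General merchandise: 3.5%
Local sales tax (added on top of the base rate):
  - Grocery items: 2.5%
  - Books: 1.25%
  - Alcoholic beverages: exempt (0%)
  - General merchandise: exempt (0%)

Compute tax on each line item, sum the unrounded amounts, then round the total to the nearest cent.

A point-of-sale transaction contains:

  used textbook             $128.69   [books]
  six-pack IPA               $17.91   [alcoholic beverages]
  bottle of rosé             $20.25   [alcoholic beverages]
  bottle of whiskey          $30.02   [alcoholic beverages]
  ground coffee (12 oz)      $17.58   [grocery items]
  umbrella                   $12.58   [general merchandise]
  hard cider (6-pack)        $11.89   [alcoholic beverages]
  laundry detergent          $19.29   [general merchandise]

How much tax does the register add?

$13.12

Used textbook $128.69: books → 0% + 1.25% local = 1.25% → $1.608625
Six-pack IPA $17.91: alcoholic beverages → 11.5% + 0% local = 11.5% → $2.05965
Bottle of rosé $20.25: alcoholic beverages → 11.5% + 0% local = 11.5% → $2.32875
Bottle of whiskey $30.02: alcoholic beverages → 11.5% + 0% local = 11.5% → $3.4523
Ground coffee (12 oz) $17.58: grocery items → 4.25% + 2.5% local = 6.75% → $1.18665
Umbrella $12.58: general merchandise → 3.5% + 0% local = 3.5% → $0.4403
Hard cider (6-pack) $11.89: alcoholic beverages → 11.5% + 0% local = 11.5% → $1.36735
Laundry detergent $19.29: general merchandise → 3.5% + 0% local = 3.5% → $0.67515
Unrounded tax sum = $13.118775 → $13.12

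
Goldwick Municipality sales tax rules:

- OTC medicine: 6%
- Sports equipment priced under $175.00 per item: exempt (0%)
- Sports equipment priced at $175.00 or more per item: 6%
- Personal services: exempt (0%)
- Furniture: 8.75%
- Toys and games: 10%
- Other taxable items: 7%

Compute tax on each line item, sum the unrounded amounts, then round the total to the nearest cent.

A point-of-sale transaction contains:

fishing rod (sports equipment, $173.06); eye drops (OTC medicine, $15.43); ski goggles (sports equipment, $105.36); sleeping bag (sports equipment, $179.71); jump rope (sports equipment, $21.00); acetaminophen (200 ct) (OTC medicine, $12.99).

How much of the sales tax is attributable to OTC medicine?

Eye drops $15.43: OTC medicine → 6% → $0.9258
Acetaminophen (200 ct) $12.99: OTC medicine → 6% → $0.7794
Tax on OTC medicine: unrounded sum = $1.7052 → $1.71

$1.71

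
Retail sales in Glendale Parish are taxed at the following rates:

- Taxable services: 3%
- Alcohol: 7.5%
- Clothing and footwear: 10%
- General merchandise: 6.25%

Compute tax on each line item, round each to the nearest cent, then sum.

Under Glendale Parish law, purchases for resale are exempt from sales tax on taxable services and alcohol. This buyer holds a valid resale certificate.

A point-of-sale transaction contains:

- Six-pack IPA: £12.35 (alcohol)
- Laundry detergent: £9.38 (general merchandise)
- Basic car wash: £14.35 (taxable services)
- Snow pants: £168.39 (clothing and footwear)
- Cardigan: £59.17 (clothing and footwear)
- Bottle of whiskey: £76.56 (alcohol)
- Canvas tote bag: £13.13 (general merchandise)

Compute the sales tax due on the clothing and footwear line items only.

£22.76

Snow pants £168.39: clothing and footwear → 10% → £16.84
Cardigan £59.17: clothing and footwear → 10% → £5.92
Tax on clothing and footwear = £16.84 + £5.92 = £22.76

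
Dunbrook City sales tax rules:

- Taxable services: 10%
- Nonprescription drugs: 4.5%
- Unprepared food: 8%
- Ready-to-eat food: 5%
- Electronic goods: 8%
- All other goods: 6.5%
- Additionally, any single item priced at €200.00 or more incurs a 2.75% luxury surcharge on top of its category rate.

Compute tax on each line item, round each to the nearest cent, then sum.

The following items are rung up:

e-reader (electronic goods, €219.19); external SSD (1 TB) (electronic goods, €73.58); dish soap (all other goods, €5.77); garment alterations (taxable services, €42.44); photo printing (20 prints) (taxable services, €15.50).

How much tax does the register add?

E-reader €219.19: electronic goods → 8% + 2.75% surcharge = 10.75% → €23.56
External SSD (1 TB) €73.58: electronic goods → 8% → €5.89
Dish soap €5.77: all other goods → 6.5% → €0.38
Garment alterations €42.44: taxable services → 10% → €4.24
Photo printing (20 prints) €15.50: taxable services → 10% → €1.55
Total tax = €23.56 + €5.89 + €0.38 + €4.24 + €1.55 = €35.62

€35.62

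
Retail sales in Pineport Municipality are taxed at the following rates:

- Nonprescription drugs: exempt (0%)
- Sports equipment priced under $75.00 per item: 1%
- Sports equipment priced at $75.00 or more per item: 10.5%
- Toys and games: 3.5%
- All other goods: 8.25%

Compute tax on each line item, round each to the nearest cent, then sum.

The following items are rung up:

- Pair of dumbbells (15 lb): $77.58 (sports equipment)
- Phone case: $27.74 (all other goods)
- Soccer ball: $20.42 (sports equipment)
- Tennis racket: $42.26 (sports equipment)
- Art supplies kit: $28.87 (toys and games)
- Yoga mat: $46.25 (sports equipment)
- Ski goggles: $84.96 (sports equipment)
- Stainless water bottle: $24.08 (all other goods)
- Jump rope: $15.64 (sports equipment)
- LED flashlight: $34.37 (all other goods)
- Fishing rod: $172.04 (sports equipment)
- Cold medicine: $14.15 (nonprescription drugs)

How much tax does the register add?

Pair of dumbbells (15 lb) $77.58: sports equipment, $75.00 or more → 10.5% → $8.15
Phone case $27.74: all other goods → 8.25% → $2.29
Soccer ball $20.42: sports equipment, under $75.00 → 1% → $0.20
Tennis racket $42.26: sports equipment, under $75.00 → 1% → $0.42
Art supplies kit $28.87: toys and games → 3.5% → $1.01
Yoga mat $46.25: sports equipment, under $75.00 → 1% → $0.46
Ski goggles $84.96: sports equipment, $75.00 or more → 10.5% → $8.92
Stainless water bottle $24.08: all other goods → 8.25% → $1.99
Jump rope $15.64: sports equipment, under $75.00 → 1% → $0.16
LED flashlight $34.37: all other goods → 8.25% → $2.84
Fishing rod $172.04: sports equipment, $75.00 or more → 10.5% → $18.06
Cold medicine $14.15: nonprescription drugs → 0% → $0.00
Total tax = $8.15 + $2.29 + $0.20 + $0.42 + $1.01 + $0.46 + $8.92 + $1.99 + $0.16 + $2.84 + $18.06 = $44.50

$44.50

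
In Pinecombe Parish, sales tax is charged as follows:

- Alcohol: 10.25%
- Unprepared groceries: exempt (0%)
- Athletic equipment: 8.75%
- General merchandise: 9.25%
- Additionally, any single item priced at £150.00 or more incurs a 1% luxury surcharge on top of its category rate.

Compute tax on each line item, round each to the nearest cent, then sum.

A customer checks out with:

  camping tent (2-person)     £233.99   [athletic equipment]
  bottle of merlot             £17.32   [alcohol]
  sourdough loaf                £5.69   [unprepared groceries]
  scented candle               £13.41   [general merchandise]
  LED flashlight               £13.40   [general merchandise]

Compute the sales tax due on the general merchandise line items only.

Scented candle £13.41: general merchandise → 9.25% → £1.24
LED flashlight £13.40: general merchandise → 9.25% → £1.24
Tax on general merchandise = £1.24 + £1.24 = £2.48

£2.48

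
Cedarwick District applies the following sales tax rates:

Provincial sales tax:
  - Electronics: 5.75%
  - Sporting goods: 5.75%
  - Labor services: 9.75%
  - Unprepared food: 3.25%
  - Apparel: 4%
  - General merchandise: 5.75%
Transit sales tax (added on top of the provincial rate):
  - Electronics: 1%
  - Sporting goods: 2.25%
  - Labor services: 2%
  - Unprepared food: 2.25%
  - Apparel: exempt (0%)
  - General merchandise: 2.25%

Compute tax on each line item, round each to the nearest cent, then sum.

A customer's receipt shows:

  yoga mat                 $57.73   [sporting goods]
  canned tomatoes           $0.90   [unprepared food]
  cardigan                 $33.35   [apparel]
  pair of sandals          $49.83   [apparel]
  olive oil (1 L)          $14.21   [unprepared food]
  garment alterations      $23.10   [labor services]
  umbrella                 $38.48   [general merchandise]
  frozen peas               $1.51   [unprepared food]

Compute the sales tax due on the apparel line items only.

Cardigan $33.35: apparel → 4% + 0% transit = 4% → $1.33
Pair of sandals $49.83: apparel → 4% + 0% transit = 4% → $1.99
Tax on apparel = $1.33 + $1.99 = $3.32

$3.32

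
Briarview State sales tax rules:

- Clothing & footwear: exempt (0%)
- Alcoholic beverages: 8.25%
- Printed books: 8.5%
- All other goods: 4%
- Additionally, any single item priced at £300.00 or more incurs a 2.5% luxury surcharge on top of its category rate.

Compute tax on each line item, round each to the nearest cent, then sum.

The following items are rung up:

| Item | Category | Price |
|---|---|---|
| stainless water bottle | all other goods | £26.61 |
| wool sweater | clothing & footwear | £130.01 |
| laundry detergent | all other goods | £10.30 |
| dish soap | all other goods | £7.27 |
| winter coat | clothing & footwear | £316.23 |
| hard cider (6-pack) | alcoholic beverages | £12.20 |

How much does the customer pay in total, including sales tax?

Stainless water bottle £26.61: all other goods → 4% → £1.06
Wool sweater £130.01: clothing & footwear → 0% → £0.00
Laundry detergent £10.30: all other goods → 4% → £0.41
Dish soap £7.27: all other goods → 4% → £0.29
Winter coat £316.23: clothing & footwear → 0% + 2.5% surcharge = 2.5% → £7.91
Hard cider (6-pack) £12.20: alcoholic beverages → 8.25% → £1.01
Subtotal = £502.62; tax = £10.68; total due = £513.30

£513.30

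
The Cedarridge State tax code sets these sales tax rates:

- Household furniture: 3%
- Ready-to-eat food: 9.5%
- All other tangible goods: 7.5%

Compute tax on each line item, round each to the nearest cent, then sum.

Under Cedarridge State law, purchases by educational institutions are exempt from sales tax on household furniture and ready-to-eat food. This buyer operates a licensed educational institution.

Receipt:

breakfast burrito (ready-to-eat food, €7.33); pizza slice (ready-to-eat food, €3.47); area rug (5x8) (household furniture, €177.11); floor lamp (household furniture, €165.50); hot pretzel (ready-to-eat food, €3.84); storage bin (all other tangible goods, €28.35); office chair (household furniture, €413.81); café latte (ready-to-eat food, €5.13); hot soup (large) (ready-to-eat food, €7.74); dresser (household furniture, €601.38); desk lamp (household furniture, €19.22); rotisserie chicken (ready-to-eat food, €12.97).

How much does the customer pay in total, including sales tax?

Breakfast burrito €7.33: ready-to-eat food, buyer-exempt → 0% → €0.00
Pizza slice €3.47: ready-to-eat food, buyer-exempt → 0% → €0.00
Area rug (5x8) €177.11: household furniture, buyer-exempt → 0% → €0.00
Floor lamp €165.50: household furniture, buyer-exempt → 0% → €0.00
Hot pretzel €3.84: ready-to-eat food, buyer-exempt → 0% → €0.00
Storage bin €28.35: all other tangible goods → 7.5% → €2.13
Office chair €413.81: household furniture, buyer-exempt → 0% → €0.00
Café latte €5.13: ready-to-eat food, buyer-exempt → 0% → €0.00
Hot soup (large) €7.74: ready-to-eat food, buyer-exempt → 0% → €0.00
Dresser €601.38: household furniture, buyer-exempt → 0% → €0.00
Desk lamp €19.22: household furniture, buyer-exempt → 0% → €0.00
Rotisserie chicken €12.97: ready-to-eat food, buyer-exempt → 0% → €0.00
Subtotal = €1445.85; tax = €2.13; total due = €1447.98

€1447.98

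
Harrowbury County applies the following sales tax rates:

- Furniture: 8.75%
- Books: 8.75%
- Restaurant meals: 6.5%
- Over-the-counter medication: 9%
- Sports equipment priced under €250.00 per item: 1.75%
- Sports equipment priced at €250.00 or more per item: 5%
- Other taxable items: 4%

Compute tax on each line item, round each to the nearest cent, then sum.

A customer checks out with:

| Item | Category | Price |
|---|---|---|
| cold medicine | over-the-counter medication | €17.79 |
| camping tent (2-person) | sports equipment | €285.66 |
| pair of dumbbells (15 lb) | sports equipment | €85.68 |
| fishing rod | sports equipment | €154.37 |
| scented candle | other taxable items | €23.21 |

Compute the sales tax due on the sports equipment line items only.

€18.48

Camping tent (2-person) €285.66: sports equipment, €250.00 or more → 5% → €14.28
Pair of dumbbells (15 lb) €85.68: sports equipment, under €250.00 → 1.75% → €1.50
Fishing rod €154.37: sports equipment, under €250.00 → 1.75% → €2.70
Tax on sports equipment = €14.28 + €1.50 + €2.70 = €18.48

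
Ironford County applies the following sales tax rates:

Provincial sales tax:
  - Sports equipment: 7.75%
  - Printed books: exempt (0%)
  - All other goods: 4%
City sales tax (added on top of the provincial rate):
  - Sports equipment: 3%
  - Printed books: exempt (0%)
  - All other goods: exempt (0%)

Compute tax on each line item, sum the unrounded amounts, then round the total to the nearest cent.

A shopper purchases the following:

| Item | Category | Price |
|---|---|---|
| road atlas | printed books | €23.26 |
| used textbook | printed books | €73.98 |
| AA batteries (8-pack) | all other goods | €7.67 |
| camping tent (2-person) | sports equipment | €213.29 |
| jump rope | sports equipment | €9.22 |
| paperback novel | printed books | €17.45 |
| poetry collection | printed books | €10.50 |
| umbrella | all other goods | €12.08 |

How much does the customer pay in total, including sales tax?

Road atlas €23.26: printed books → 0% + 0% city = 0% → €0.00
Used textbook €73.98: printed books → 0% + 0% city = 0% → €0.00
AA batteries (8-pack) €7.67: all other goods → 4% + 0% city = 4% → €0.3068
Camping tent (2-person) €213.29: sports equipment → 7.75% + 3% city = 10.75% → €22.928675
Jump rope €9.22: sports equipment → 7.75% + 3% city = 10.75% → €0.99115
Paperback novel €17.45: printed books → 0% + 0% city = 0% → €0.00
Poetry collection €10.50: printed books → 0% + 0% city = 0% → €0.00
Umbrella €12.08: all other goods → 4% + 0% city = 4% → €0.4832
Subtotal = €367.45; unrounded tax = €24.709825 → €24.71; total due = €392.16

€392.16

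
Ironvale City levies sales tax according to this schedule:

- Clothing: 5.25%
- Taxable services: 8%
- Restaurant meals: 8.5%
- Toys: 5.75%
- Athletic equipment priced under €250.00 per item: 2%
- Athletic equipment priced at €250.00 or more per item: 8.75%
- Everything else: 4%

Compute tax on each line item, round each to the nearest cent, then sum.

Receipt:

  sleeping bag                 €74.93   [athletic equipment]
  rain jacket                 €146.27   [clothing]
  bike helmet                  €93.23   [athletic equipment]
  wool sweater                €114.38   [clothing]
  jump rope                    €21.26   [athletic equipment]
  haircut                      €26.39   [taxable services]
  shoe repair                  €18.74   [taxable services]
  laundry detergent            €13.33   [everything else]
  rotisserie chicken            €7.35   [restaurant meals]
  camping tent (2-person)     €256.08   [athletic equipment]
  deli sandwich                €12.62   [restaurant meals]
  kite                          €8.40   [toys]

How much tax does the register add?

Sleeping bag €74.93: athletic equipment, under €250.00 → 2% → €1.50
Rain jacket €146.27: clothing → 5.25% → €7.68
Bike helmet €93.23: athletic equipment, under €250.00 → 2% → €1.86
Wool sweater €114.38: clothing → 5.25% → €6.00
Jump rope €21.26: athletic equipment, under €250.00 → 2% → €0.43
Haircut €26.39: taxable services → 8% → €2.11
Shoe repair €18.74: taxable services → 8% → €1.50
Laundry detergent €13.33: everything else → 4% → €0.53
Rotisserie chicken €7.35: restaurant meals → 8.5% → €0.62
Camping tent (2-person) €256.08: athletic equipment, €250.00 or more → 8.75% → €22.41
Deli sandwich €12.62: restaurant meals → 8.5% → €1.07
Kite €8.40: toys → 5.75% → €0.48
Total tax = €1.50 + €7.68 + €1.86 + €6.00 + €0.43 + €2.11 + €1.50 + €0.53 + €0.62 + €22.41 + €1.07 + €0.48 = €46.19

€46.19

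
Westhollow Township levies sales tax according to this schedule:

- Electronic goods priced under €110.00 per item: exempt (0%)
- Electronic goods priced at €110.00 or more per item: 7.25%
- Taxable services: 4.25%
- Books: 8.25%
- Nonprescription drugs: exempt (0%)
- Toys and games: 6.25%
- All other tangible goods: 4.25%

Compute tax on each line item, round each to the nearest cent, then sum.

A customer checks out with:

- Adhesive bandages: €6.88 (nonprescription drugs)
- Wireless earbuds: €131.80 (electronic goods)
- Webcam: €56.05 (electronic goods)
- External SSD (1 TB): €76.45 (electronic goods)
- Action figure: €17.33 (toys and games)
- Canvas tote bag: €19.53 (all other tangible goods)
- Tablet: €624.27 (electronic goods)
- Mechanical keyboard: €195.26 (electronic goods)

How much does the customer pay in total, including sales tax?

Adhesive bandages €6.88: nonprescription drugs → 0% → €0.00
Wireless earbuds €131.80: electronic goods, €110.00 or more → 7.25% → €9.56
Webcam €56.05: electronic goods, under €110.00 → 0% → €0.00
External SSD (1 TB) €76.45: electronic goods, under €110.00 → 0% → €0.00
Action figure €17.33: toys and games → 6.25% → €1.08
Canvas tote bag €19.53: all other tangible goods → 4.25% → €0.83
Tablet €624.27: electronic goods, €110.00 or more → 7.25% → €45.26
Mechanical keyboard €195.26: electronic goods, €110.00 or more → 7.25% → €14.16
Subtotal = €1127.57; tax = €70.89; total due = €1198.46

€1198.46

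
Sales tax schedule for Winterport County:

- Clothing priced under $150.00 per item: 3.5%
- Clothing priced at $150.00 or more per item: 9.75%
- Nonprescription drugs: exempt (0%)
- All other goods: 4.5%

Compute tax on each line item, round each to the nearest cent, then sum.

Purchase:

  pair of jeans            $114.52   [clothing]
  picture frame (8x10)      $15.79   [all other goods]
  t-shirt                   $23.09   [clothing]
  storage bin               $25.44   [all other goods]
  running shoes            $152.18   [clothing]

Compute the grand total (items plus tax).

Pair of jeans $114.52: clothing, under $150.00 → 3.5% → $4.01
Picture frame (8x10) $15.79: all other goods → 4.5% → $0.71
T-shirt $23.09: clothing, under $150.00 → 3.5% → $0.81
Storage bin $25.44: all other goods → 4.5% → $1.14
Running shoes $152.18: clothing, $150.00 or more → 9.75% → $14.84
Subtotal = $331.02; tax = $21.51; total due = $352.53

$352.53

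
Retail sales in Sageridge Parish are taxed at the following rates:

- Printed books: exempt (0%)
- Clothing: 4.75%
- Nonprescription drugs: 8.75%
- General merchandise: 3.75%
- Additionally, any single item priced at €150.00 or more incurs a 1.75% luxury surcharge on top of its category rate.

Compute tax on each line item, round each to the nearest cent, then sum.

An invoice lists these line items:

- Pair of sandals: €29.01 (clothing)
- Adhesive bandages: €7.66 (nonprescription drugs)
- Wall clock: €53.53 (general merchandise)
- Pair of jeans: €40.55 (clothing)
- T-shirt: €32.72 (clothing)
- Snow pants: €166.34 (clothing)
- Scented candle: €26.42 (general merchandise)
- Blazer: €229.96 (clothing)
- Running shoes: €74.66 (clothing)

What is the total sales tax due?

€37.84

Pair of sandals €29.01: clothing → 4.75% → €1.38
Adhesive bandages €7.66: nonprescription drugs → 8.75% → €0.67
Wall clock €53.53: general merchandise → 3.75% → €2.01
Pair of jeans €40.55: clothing → 4.75% → €1.93
T-shirt €32.72: clothing → 4.75% → €1.55
Snow pants €166.34: clothing → 4.75% + 1.75% surcharge = 6.5% → €10.81
Scented candle €26.42: general merchandise → 3.75% → €0.99
Blazer €229.96: clothing → 4.75% + 1.75% surcharge = 6.5% → €14.95
Running shoes €74.66: clothing → 4.75% → €3.55
Total tax = €1.38 + €0.67 + €2.01 + €1.93 + €1.55 + €10.81 + €0.99 + €14.95 + €3.55 = €37.84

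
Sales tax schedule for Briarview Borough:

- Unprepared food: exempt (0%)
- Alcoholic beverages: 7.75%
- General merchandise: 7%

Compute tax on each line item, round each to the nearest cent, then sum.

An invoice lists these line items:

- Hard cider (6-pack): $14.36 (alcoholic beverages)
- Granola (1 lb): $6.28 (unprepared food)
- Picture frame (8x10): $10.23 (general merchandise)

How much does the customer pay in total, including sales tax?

Hard cider (6-pack) $14.36: alcoholic beverages → 7.75% → $1.11
Granola (1 lb) $6.28: unprepared food → 0% → $0.00
Picture frame (8x10) $10.23: general merchandise → 7% → $0.72
Subtotal = $30.87; tax = $1.83; total due = $32.70

$32.70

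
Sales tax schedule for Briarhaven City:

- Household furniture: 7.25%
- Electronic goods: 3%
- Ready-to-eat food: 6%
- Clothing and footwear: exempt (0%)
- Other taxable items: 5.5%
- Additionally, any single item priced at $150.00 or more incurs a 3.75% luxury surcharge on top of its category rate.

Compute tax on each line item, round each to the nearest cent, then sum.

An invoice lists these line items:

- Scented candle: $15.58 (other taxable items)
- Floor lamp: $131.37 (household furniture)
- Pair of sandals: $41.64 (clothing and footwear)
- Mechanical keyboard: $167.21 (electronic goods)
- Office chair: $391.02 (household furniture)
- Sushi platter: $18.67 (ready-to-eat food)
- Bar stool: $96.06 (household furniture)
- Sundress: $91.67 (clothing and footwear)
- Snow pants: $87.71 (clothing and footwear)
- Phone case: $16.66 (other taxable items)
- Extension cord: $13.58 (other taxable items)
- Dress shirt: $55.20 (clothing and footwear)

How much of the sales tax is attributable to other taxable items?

Scented candle $15.58: other taxable items → 5.5% → $0.86
Phone case $16.66: other taxable items → 5.5% → $0.92
Extension cord $13.58: other taxable items → 5.5% → $0.75
Tax on other taxable items = $0.86 + $0.92 + $0.75 = $2.53

$2.53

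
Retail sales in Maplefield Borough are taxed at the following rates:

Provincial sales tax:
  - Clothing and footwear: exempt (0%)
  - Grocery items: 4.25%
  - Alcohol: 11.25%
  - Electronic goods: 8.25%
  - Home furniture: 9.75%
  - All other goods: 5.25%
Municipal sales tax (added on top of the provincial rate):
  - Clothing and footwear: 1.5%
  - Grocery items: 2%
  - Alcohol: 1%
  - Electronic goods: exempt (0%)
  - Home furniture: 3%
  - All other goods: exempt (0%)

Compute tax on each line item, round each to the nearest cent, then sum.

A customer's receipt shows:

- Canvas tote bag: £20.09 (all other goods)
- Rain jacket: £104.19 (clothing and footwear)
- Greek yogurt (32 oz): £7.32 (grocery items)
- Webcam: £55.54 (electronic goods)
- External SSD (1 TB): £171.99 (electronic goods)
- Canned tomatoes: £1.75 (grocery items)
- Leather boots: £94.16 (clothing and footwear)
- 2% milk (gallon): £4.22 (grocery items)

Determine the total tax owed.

Canvas tote bag £20.09: all other goods → 5.25% + 0% municipal = 5.25% → £1.05
Rain jacket £104.19: clothing and footwear → 0% + 1.5% municipal = 1.5% → £1.56
Greek yogurt (32 oz) £7.32: grocery items → 4.25% + 2% municipal = 6.25% → £0.46
Webcam £55.54: electronic goods → 8.25% + 0% municipal = 8.25% → £4.58
External SSD (1 TB) £171.99: electronic goods → 8.25% + 0% municipal = 8.25% → £14.19
Canned tomatoes £1.75: grocery items → 4.25% + 2% municipal = 6.25% → £0.11
Leather boots £94.16: clothing and footwear → 0% + 1.5% municipal = 1.5% → £1.41
2% milk (gallon) £4.22: grocery items → 4.25% + 2% municipal = 6.25% → £0.26
Total tax = £1.05 + £1.56 + £0.46 + £4.58 + £14.19 + £0.11 + £1.41 + £0.26 = £23.62

£23.62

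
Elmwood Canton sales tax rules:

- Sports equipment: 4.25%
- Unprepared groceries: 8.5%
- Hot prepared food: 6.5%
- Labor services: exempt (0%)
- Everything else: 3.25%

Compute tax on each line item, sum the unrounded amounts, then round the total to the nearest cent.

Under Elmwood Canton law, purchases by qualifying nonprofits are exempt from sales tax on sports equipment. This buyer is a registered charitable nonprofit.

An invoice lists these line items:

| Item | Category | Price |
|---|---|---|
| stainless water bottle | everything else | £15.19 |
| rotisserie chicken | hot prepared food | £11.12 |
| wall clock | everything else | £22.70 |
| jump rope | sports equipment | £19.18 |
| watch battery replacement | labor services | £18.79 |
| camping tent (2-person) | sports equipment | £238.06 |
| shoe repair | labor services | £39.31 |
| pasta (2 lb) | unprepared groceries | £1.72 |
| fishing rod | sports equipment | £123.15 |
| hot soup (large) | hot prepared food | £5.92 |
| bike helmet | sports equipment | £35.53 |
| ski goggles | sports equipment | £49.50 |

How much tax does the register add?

£2.49

Stainless water bottle £15.19: everything else → 3.25% → £0.493675
Rotisserie chicken £11.12: hot prepared food → 6.5% → £0.7228
Wall clock £22.70: everything else → 3.25% → £0.73775
Jump rope £19.18: sports equipment, buyer-exempt → 0% → £0.00
Watch battery replacement £18.79: labor services → 0% → £0.00
Camping tent (2-person) £238.06: sports equipment, buyer-exempt → 0% → £0.00
Shoe repair £39.31: labor services → 0% → £0.00
Pasta (2 lb) £1.72: unprepared groceries → 8.5% → £0.1462
Fishing rod £123.15: sports equipment, buyer-exempt → 0% → £0.00
Hot soup (large) £5.92: hot prepared food → 6.5% → £0.3848
Bike helmet £35.53: sports equipment, buyer-exempt → 0% → £0.00
Ski goggles £49.50: sports equipment, buyer-exempt → 0% → £0.00
Unrounded tax sum = £2.485225 → £2.49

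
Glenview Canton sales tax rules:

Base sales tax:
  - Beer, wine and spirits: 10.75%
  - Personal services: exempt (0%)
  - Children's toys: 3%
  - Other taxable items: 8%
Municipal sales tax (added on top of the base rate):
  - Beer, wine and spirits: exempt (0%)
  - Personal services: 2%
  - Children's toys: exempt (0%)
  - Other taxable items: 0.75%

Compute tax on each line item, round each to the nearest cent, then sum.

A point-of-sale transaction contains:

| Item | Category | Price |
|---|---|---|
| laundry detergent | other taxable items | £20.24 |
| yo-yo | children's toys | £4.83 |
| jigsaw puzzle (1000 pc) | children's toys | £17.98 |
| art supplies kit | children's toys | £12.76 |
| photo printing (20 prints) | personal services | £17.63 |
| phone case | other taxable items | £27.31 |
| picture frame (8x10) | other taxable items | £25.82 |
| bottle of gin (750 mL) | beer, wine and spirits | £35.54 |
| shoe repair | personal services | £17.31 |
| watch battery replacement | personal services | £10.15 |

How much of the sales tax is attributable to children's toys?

Yo-yo £4.83: children's toys → 3% + 0% municipal = 3% → £0.14
Jigsaw puzzle (1000 pc) £17.98: children's toys → 3% + 0% municipal = 3% → £0.54
Art supplies kit £12.76: children's toys → 3% + 0% municipal = 3% → £0.38
Tax on children's toys = £0.14 + £0.54 + £0.38 = £1.06

£1.06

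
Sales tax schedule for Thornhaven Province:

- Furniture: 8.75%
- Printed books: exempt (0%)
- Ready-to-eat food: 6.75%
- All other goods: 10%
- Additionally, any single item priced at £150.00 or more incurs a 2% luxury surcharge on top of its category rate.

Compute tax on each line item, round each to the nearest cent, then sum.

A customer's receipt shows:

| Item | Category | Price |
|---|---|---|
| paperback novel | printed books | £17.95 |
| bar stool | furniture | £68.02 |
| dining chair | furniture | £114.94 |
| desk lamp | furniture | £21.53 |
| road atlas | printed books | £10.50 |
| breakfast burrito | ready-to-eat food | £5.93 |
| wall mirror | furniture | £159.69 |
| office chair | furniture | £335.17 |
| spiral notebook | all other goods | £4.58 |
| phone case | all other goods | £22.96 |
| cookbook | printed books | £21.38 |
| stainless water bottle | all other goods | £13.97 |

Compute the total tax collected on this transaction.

£75.65

Paperback novel £17.95: printed books → 0% → £0.00
Bar stool £68.02: furniture → 8.75% → £5.95
Dining chair £114.94: furniture → 8.75% → £10.06
Desk lamp £21.53: furniture → 8.75% → £1.88
Road atlas £10.50: printed books → 0% → £0.00
Breakfast burrito £5.93: ready-to-eat food → 6.75% → £0.40
Wall mirror £159.69: furniture → 8.75% + 2% surcharge = 10.75% → £17.17
Office chair £335.17: furniture → 8.75% + 2% surcharge = 10.75% → £36.03
Spiral notebook £4.58: all other goods → 10% → £0.46
Phone case £22.96: all other goods → 10% → £2.30
Cookbook £21.38: printed books → 0% → £0.00
Stainless water bottle £13.97: all other goods → 10% → £1.40
Total tax = £5.95 + £10.06 + £1.88 + £0.40 + £17.17 + £36.03 + £0.46 + £2.30 + £1.40 = £75.65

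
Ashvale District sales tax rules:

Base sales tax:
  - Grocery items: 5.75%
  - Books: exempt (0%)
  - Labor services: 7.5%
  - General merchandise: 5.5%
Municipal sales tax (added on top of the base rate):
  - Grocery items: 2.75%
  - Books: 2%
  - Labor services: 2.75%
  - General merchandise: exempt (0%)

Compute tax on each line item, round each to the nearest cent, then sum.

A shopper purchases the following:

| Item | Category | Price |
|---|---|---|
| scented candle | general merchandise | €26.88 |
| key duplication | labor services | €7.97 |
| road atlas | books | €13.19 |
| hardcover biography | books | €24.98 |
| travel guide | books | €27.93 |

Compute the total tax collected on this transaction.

Scented candle €26.88: general merchandise → 5.5% + 0% municipal = 5.5% → €1.48
Key duplication €7.97: labor services → 7.5% + 2.75% municipal = 10.25% → €0.82
Road atlas €13.19: books → 0% + 2% municipal = 2% → €0.26
Hardcover biography €24.98: books → 0% + 2% municipal = 2% → €0.50
Travel guide €27.93: books → 0% + 2% municipal = 2% → €0.56
Total tax = €1.48 + €0.82 + €0.26 + €0.50 + €0.56 = €3.62

€3.62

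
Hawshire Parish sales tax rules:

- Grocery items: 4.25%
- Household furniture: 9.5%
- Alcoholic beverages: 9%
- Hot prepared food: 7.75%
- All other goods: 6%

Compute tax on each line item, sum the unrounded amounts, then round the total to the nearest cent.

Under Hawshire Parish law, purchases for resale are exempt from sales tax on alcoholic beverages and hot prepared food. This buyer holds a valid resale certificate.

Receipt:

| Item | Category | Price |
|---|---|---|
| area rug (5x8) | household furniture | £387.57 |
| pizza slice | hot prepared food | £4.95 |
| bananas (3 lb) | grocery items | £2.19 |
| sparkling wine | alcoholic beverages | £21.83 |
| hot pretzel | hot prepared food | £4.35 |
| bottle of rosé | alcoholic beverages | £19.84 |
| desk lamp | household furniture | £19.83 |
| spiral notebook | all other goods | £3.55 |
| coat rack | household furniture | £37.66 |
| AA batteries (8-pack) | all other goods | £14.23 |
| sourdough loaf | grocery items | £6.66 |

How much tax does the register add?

Area rug (5x8) £387.57: household furniture → 9.5% → £36.81915
Pizza slice £4.95: hot prepared food, buyer-exempt → 0% → £0.00
Bananas (3 lb) £2.19: grocery items → 4.25% → £0.093075
Sparkling wine £21.83: alcoholic beverages, buyer-exempt → 0% → £0.00
Hot pretzel £4.35: hot prepared food, buyer-exempt → 0% → £0.00
Bottle of rosé £19.84: alcoholic beverages, buyer-exempt → 0% → £0.00
Desk lamp £19.83: household furniture → 9.5% → £1.88385
Spiral notebook £3.55: all other goods → 6% → £0.213
Coat rack £37.66: household furniture → 9.5% → £3.5777
AA batteries (8-pack) £14.23: all other goods → 6% → £0.8538
Sourdough loaf £6.66: grocery items → 4.25% → £0.28305
Unrounded tax sum = £43.723625 → £43.72

£43.72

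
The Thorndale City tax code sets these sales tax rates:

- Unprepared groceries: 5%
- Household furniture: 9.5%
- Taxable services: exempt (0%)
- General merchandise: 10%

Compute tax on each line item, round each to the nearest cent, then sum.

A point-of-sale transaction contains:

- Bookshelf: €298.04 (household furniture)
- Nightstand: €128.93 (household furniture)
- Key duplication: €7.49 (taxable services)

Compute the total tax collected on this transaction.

Bookshelf €298.04: household furniture → 9.5% → €28.31
Nightstand €128.93: household furniture → 9.5% → €12.25
Key duplication €7.49: taxable services → 0% → €0.00
Total tax = €28.31 + €12.25 = €40.56

€40.56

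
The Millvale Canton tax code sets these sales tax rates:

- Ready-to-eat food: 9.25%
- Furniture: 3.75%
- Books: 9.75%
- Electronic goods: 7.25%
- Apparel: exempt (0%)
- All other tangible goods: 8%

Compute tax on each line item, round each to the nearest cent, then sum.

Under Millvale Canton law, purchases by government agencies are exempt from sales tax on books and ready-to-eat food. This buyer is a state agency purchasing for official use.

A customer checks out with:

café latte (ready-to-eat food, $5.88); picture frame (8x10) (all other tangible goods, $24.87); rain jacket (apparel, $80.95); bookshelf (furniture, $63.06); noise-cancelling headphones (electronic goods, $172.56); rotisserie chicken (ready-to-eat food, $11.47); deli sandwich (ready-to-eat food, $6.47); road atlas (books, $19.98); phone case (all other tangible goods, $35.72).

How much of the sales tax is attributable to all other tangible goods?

$4.85

Picture frame (8x10) $24.87: all other tangible goods → 8% → $1.99
Phone case $35.72: all other tangible goods → 8% → $2.86
Tax on all other tangible goods = $1.99 + $2.86 = $4.85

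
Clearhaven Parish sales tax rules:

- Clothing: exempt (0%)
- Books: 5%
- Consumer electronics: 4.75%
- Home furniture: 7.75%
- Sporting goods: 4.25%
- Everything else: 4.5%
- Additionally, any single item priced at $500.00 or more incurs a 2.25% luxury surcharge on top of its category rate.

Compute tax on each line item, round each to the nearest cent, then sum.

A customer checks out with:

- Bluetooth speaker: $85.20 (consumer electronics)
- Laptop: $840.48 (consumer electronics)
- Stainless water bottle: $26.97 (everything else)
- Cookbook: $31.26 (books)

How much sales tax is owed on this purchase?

Bluetooth speaker $85.20: consumer electronics → 4.75% → $4.05
Laptop $840.48: consumer electronics → 4.75% + 2.25% surcharge = 7% → $58.83
Stainless water bottle $26.97: everything else → 4.5% → $1.21
Cookbook $31.26: books → 5% → $1.56
Total tax = $4.05 + $58.83 + $1.21 + $1.56 = $65.65

$65.65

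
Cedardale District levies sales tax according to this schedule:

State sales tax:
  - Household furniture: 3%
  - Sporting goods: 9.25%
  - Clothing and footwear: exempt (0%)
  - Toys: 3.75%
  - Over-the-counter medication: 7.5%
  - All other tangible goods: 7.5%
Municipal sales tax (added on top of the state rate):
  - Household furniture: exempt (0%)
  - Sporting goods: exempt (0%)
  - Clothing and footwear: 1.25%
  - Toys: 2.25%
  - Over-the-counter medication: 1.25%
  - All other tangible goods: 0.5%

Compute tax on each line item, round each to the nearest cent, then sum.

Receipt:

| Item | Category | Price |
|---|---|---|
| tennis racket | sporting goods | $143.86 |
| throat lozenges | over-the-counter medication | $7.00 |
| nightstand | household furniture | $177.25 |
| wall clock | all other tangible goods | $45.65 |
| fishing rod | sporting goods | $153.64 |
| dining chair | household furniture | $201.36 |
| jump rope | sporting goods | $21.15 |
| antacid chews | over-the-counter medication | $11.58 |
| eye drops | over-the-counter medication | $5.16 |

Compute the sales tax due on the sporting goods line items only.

$29.48

Tennis racket $143.86: sporting goods → 9.25% + 0% municipal = 9.25% → $13.31
Fishing rod $153.64: sporting goods → 9.25% + 0% municipal = 9.25% → $14.21
Jump rope $21.15: sporting goods → 9.25% + 0% municipal = 9.25% → $1.96
Tax on sporting goods = $13.31 + $14.21 + $1.96 = $29.48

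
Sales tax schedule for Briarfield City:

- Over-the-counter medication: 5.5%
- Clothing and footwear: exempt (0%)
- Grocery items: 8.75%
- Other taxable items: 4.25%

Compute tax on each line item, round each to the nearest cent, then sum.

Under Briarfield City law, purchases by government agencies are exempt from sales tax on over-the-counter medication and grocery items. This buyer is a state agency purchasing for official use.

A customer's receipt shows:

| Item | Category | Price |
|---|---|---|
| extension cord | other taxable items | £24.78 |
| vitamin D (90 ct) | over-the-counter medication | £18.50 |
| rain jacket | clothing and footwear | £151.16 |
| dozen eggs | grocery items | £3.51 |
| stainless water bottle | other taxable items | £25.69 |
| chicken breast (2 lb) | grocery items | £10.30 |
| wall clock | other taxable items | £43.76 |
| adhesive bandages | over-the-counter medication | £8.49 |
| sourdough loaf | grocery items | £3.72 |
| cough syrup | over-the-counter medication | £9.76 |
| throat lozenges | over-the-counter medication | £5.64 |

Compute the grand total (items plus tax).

Extension cord £24.78: other taxable items → 4.25% → £1.05
Vitamin D (90 ct) £18.50: over-the-counter medication, buyer-exempt → 0% → £0.00
Rain jacket £151.16: clothing and footwear → 0% → £0.00
Dozen eggs £3.51: grocery items, buyer-exempt → 0% → £0.00
Stainless water bottle £25.69: other taxable items → 4.25% → £1.09
Chicken breast (2 lb) £10.30: grocery items, buyer-exempt → 0% → £0.00
Wall clock £43.76: other taxable items → 4.25% → £1.86
Adhesive bandages £8.49: over-the-counter medication, buyer-exempt → 0% → £0.00
Sourdough loaf £3.72: grocery items, buyer-exempt → 0% → £0.00
Cough syrup £9.76: over-the-counter medication, buyer-exempt → 0% → £0.00
Throat lozenges £5.64: over-the-counter medication, buyer-exempt → 0% → £0.00
Subtotal = £305.31; tax = £4.00; total due = £309.31

£309.31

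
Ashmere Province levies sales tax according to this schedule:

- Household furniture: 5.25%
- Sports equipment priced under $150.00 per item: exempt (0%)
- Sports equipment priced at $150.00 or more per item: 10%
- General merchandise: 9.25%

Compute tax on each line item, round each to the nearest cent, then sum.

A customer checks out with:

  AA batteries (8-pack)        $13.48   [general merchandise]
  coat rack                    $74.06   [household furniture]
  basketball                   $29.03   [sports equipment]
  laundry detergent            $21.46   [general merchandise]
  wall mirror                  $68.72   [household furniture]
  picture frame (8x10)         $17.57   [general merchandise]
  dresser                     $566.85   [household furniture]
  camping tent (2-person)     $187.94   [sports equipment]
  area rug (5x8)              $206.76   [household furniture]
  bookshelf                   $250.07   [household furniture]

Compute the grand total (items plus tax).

$1520.84

AA batteries (8-pack) $13.48: general merchandise → 9.25% → $1.25
Coat rack $74.06: household furniture → 5.25% → $3.89
Basketball $29.03: sports equipment, under $150.00 → 0% → $0.00
Laundry detergent $21.46: general merchandise → 9.25% → $1.99
Wall mirror $68.72: household furniture → 5.25% → $3.61
Picture frame (8x10) $17.57: general merchandise → 9.25% → $1.63
Dresser $566.85: household furniture → 5.25% → $29.76
Camping tent (2-person) $187.94: sports equipment, $150.00 or more → 10% → $18.79
Area rug (5x8) $206.76: household furniture → 5.25% → $10.85
Bookshelf $250.07: household furniture → 5.25% → $13.13
Subtotal = $1435.94; tax = $84.90; total due = $1520.84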